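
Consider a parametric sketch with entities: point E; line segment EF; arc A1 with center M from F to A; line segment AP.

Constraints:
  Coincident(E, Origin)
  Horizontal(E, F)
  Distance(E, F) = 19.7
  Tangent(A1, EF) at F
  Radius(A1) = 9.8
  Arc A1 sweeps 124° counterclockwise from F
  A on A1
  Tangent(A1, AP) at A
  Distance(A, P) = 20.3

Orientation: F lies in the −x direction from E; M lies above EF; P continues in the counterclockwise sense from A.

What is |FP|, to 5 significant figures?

32.271

On A1, F sits at bearing -90° from M; a 124° counterclockwise sweep puts A at bearing 34°, so A = M + 9.8·(cos 34°, sin 34°) = (-11.575, 15.280). The tangent condition forces MA to be normal to AP, so AP runs along (−sin 34°, cos 34°); with |AP| = 20.3, P = (-22.927, 32.110). Then |FP| = |P − F| = 32.271.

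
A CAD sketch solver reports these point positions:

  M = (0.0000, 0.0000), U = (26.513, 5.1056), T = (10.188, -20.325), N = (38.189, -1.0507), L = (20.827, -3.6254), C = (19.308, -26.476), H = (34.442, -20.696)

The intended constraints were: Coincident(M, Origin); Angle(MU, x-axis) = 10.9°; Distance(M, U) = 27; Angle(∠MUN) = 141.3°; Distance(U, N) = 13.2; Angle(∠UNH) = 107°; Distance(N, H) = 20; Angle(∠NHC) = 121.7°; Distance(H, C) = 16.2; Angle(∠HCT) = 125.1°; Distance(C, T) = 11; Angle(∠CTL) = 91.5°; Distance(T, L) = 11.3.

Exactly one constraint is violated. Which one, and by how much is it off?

Distance(T, L) = 11.3 — off by 8.50.

M = (0.00, 0.00) ✓; MU at 10.90° ✓; |MU| = 27.00 ✓; ∠MUN = 141.3° ✓; |UN| = 13.20 ✓; ∠UNH = 107.0° ✓; |NH| = 20.00 ✓; ∠NHC = 121.7° ✓; |HC| = 16.20 ✓; ∠HCT = 125.1° ✓; |CT| = 11.00 ✓; ∠CTL = 91.50° ✓; |TL| = 19.80 ✗.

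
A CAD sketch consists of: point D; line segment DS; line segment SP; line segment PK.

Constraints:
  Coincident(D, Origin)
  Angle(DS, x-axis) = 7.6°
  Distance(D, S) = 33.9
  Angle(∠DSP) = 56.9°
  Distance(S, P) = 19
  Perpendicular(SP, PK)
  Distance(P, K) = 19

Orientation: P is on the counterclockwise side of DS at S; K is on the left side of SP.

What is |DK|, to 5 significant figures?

9.4113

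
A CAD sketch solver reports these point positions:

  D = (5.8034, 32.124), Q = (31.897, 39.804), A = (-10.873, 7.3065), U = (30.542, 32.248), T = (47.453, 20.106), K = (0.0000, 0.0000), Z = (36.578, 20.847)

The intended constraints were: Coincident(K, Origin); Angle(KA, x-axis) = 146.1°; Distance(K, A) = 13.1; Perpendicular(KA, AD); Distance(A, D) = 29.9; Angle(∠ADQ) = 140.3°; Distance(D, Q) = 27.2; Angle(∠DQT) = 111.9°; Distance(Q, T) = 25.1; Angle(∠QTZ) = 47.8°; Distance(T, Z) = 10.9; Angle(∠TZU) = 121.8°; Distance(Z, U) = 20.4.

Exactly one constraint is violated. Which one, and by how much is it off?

Distance(Z, U) = 20.4 — off by 7.50.

K = (0.00, 0.00) ✓; KA at 146.1° ✓; |KA| = 13.10 ✓; ∠(KA, AD) = 90.00° ✓; |AD| = 29.90 ✓; ∠ADQ = 140.3° ✓; |DQ| = 27.20 ✓; ∠DQT = 111.9° ✓; |QT| = 25.10 ✓; ∠QTZ = 47.80° ✓; |TZ| = 10.90 ✓; ∠TZU = 121.8° ✓; |ZU| = 12.90 ✗.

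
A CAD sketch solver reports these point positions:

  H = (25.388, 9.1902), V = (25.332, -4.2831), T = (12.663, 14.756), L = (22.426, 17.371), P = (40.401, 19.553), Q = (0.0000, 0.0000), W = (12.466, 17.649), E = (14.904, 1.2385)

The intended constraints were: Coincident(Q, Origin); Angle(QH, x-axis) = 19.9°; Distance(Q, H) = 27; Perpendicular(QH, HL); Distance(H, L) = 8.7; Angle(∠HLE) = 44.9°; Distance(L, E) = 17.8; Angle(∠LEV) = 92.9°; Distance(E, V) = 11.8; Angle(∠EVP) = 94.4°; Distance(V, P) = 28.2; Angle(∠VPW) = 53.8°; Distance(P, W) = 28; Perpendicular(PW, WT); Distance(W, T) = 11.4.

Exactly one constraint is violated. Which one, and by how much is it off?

Distance(W, T) = 11.4 — off by 8.50.

Q = (0.00, 0.00) ✓; QH at 19.90° ✓; |QH| = 27.00 ✓; ∠(QH, HL) = 90.00° ✓; |HL| = 8.701 ✓; ∠HLE = 44.90° ✓; |LE| = 17.80 ✓; ∠LEV = 92.90° ✓; |EV| = 11.80 ✓; ∠EVP = 94.40° ✓; |VP| = 28.20 ✓; ∠VPW = 53.80° ✓; |PW| = 28.00 ✓; ∠(PW, WT) = 90.00° ✓; |WT| = 2.900 ✗.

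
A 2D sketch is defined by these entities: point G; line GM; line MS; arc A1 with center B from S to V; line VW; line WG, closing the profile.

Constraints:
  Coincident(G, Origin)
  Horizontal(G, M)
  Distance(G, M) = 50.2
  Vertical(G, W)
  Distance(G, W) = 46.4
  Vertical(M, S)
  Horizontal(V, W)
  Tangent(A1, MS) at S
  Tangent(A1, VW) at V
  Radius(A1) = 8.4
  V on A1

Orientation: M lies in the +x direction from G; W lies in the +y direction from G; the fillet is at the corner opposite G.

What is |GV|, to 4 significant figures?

62.45

G is at the origin; G and M share the same y with |GM| = 50.2 and M on the +x side, so M = (50.20, 0.000). G and W share the same x with |GW| = 46.4 and W on the +y side, so W = (0.000, 46.40). The virtual corner opposite G is at (50.20, 46.40). The tangent condition forces BS to be normal to MS and A1 meets VW tangentially, so BV is at right angles to VW, with radius 8.4, so the center B sits 8.4 in from both sides at B = (41.80, 38.00). That places the tangent points at S = (50.20, 38.00) on MS and V = (41.80, 46.40) on VW. Then |GV| = |V − G| = 62.45.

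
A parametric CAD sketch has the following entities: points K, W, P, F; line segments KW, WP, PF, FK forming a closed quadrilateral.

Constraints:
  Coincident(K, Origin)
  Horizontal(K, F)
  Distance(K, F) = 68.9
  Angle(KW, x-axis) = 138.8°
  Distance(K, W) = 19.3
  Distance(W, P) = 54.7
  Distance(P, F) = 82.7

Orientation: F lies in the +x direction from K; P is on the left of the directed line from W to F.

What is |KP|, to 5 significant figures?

61.605

Checks: |WP| = 54.70 ✓; |PF| = 82.70 ✓.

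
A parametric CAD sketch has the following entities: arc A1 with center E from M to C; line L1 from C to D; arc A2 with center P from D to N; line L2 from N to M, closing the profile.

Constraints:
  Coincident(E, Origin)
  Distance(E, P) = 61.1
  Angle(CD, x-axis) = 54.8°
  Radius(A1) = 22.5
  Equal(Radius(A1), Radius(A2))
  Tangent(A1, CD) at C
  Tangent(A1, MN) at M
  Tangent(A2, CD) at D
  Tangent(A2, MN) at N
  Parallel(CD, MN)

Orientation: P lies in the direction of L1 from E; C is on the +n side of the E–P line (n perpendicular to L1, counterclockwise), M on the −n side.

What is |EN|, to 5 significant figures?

65.111

The slot axis is L1's direction at 54.8°, so u = (cos 54.8°, sin 54.8°) = (0.57643, 0.81714) and n = (−sin 54.8°, cos 54.8°) = (-0.81714, 0.57643). E is at the origin and P lies 61.1 along u from E, so P = 61.1·u = (35.220, 49.928). Tangency of A1 to both parallel lines with radius 22.5 puts C and M at E ± 22.5·n: C = (-18.386, 12.970), M = (18.386, -12.970). Equal radii place D and N the same way about P: D = P + 22.5·n = (16.834, 62.897), N = P − 22.5·n = (53.606, 36.958). Then |EN| = |N − E| = 65.111.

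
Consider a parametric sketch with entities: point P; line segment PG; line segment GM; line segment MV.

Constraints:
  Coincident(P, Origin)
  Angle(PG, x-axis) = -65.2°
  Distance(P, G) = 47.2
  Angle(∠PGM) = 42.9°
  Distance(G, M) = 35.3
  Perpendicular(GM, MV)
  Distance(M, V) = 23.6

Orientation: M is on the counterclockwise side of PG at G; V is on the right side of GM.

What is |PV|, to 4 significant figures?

55.73

P is at the origin; PG runs at -65.2° with length 47.2, so G = 47.2·(cos -65.2°, sin -65.2°) = (19.80, -42.85). ∠PGM = 42.9°, so GM runs at -65.2° + (180° − 42.9°) = 71.90° from the x-axis; with |GM| = 35.3, M = G + 35.3·(cos 71.90°, sin 71.90°) = (30.77, -9.294). GM is perpendicular to MV; with |MV| = 23.6 on the right of GM, V = M + 23.6·(0.9505, -0.3107) = (53.20, -16.63). Then |PV| = |V − P| = 55.73.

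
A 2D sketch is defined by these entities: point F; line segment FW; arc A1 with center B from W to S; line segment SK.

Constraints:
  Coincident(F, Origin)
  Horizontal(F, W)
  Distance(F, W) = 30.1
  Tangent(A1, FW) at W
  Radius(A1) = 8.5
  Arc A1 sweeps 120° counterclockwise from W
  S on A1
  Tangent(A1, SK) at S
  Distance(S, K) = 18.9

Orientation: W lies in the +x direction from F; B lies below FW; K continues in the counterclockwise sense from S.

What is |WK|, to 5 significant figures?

29.193

F is at the origin; F and W share the same y with |FW| = 30.1 and W on the +x side, so W = (30.100, 0.0000). A1 meets FW tangentially, so BW is at right angles to FW, so B = W + (0, -8.5) = (30.100, -8.5000). On A1, W sits at bearing 90° from B; a 120° counterclockwise sweep puts S at bearing 210°, so S = B + 8.5·(cos 210°, sin 210°) = (22.739, -12.750). A1 meets SK tangentially, so BS is at right angles to SK, so SK runs along (−sin 210°, cos 210°); with |SK| = 18.9, K = (32.189, -29.118). Then |WK| = |K − W| = 29.193.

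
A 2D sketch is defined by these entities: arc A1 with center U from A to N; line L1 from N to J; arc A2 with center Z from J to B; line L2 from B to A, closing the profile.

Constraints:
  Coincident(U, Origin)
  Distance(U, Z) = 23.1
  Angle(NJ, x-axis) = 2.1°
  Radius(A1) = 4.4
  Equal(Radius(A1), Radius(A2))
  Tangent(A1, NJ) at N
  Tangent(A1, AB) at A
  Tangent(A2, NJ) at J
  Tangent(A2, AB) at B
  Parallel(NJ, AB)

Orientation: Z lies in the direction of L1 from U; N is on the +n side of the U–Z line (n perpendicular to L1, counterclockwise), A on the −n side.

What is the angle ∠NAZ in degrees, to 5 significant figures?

79.216°

The slot axis is L1's direction at 2.1°, so u = (cos 2.1°, sin 2.1°) = (0.99933, 0.036644) and n = (−sin 2.1°, cos 2.1°) = (-0.036644, 0.99933). U is at the origin and Z lies 23.1 along u from U, so Z = 23.1·u = (23.084, 0.84647). Tangency of A1 to both parallel lines with radius 4.4 puts N and A at U ± 4.4·n: N = (-0.16123, 4.3970), A = (0.16123, -4.3970). Then cos ∠NAZ = AN·AZ / (|AN||AZ|), giving 79.216°.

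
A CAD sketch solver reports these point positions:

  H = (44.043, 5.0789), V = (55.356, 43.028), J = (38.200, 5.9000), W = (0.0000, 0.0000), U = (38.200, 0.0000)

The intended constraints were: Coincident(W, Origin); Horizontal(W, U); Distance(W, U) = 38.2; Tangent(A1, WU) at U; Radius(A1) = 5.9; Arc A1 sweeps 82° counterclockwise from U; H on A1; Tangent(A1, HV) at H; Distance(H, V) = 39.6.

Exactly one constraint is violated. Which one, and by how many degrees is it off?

Tangent(A1, HV) at H — off by 8.60°.

W = (0.00, 0.00) ✓; W.y = 0.00, U.y = 0.00 ✓; |WU| = 38.20 ✓; ∠(JU, UW) = 90.00° ✓; |JU| = 5.900 ✓; bearing(J→H) − bearing(J→U) = 82.00° ✓; |JH| = 5.900 ✓; ∠(JH, HV) = 98.60° ✗; |HV| = 39.60 ✓.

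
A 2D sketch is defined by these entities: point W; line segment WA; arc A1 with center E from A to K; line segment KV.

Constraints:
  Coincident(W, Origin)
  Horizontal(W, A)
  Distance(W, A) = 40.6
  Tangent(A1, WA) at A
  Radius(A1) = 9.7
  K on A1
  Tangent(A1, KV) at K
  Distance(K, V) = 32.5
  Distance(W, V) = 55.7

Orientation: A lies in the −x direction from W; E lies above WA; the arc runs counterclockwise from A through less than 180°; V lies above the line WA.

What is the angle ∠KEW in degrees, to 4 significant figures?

20.87°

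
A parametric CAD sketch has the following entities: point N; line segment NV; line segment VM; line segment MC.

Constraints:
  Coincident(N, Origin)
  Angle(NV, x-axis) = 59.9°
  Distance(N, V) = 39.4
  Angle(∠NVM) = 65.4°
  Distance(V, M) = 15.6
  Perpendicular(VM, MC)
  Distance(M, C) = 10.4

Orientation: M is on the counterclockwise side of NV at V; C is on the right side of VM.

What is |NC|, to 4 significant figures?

46.23

N is at the origin; NV runs at 59.9° with length 39.4, so V = 39.4·(cos 59.9°, sin 59.9°) = (19.76, 34.09). ∠NVM = 65.4°, so VM runs at 59.9° + (180° − 65.4°) = 174.5° from the x-axis; with |VM| = 15.6, M = V + 15.6·(cos 174.5°, sin 174.5°) = (4.231, 35.58). VM ⟂ MC; with |MC| = 10.4 on the right of VM, C = M + 10.4·(0.09585, 0.9954) = (5.228, 45.93). Then |NC| = |C − N| = 46.23.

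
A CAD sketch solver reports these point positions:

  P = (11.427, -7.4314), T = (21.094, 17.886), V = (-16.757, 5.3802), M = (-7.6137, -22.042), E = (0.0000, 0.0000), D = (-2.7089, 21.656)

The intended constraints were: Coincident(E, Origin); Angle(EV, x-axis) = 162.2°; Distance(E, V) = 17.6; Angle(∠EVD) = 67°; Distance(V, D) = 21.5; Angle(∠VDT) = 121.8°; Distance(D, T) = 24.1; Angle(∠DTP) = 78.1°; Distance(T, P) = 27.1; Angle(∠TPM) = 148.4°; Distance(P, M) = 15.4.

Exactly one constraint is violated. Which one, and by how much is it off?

Distance(P, M) = 15.4 — off by 8.60.

E = (0.00, 0.00) ✓; EV at 162.2° ✓; |EV| = 17.60 ✓; ∠EVD = 67.00° ✓; |VD| = 21.50 ✓; ∠VDT = 121.8° ✓; |DT| = 24.10 ✓; ∠DTP = 78.10° ✓; |TP| = 27.10 ✓; ∠TPM = 148.4° ✓; |PM| = 24.00 ✗.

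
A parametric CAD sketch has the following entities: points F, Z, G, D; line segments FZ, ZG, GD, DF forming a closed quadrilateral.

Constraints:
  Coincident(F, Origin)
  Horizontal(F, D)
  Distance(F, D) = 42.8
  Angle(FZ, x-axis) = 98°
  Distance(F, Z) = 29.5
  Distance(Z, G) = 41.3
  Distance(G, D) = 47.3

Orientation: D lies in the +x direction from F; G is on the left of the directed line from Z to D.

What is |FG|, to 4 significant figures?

57.18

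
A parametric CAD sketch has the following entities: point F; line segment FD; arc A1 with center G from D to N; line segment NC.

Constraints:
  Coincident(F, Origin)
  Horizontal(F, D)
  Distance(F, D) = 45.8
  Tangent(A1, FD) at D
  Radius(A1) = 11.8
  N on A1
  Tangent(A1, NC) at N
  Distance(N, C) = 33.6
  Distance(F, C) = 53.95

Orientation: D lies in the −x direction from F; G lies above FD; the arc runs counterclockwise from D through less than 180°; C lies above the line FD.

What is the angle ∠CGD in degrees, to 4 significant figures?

155.4°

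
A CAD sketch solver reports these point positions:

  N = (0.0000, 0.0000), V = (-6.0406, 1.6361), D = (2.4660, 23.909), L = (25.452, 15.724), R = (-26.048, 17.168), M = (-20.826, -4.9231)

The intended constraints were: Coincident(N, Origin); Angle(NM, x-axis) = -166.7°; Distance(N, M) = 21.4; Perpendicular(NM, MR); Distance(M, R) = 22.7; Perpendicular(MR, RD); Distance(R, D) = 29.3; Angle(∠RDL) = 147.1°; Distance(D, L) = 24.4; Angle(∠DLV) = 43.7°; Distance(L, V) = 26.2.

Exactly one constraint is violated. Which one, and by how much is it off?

Distance(L, V) = 26.2 — off by 8.30.

N = (0.00, 0.00) ✓; NM at -166.7° ✓; |NM| = 21.40 ✓; ∠(NM, MR) = 90.00° ✓; |MR| = 22.70 ✓; ∠(MR, RD) = 90.00° ✓; |RD| = 29.30 ✓; ∠RDL = 147.1° ✓; |DL| = 24.40 ✓; ∠DLV = 43.70° ✓; |LV| = 34.50 ✗.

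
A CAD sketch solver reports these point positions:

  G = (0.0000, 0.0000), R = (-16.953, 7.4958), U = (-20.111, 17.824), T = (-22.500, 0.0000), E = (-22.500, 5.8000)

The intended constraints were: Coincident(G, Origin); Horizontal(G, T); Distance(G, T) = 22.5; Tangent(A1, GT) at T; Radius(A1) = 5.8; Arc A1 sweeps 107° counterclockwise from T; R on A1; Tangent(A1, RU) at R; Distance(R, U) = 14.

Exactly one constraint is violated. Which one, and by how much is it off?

Distance(R, U) = 14 — off by 3.20.

G = (0.00, 0.00) ✓; G.y = 0.00, T.y = 0.00 ✓; |GT| = 22.50 ✓; ∠(ET, TG) = 90.00° ✓; |ET| = 5.800 ✓; bearing(E→R) − bearing(E→T) = 107.0° ✓; |ER| = 5.800 ✓; ∠(ER, RU) = 90.00° ✓; |RU| = 10.80 ✗.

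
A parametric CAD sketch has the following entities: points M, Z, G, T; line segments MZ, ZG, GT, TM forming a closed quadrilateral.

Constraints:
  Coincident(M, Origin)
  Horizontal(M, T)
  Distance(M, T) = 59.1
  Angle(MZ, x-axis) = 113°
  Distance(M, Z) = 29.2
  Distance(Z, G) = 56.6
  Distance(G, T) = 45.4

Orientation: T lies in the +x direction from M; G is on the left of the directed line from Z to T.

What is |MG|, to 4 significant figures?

60.43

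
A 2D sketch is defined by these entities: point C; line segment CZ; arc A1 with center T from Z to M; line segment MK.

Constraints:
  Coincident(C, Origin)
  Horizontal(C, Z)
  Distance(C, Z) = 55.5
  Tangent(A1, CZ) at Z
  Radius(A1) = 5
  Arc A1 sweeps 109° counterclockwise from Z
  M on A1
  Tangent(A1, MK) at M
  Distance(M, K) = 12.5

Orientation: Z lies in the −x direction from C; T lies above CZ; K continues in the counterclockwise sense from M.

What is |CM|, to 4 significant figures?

51.20

The tangent condition forces TZ to be normal to CZ, so T = Z + (0, 5) = (-55.50, 5.000). On A1, Z sits at bearing -90° from T; a 109° counterclockwise sweep puts M at bearing 19°, so M = T + 5.0·(cos 19°, sin 19°) = (-50.77, 6.628). Then |CM| = |M − C| = 51.20.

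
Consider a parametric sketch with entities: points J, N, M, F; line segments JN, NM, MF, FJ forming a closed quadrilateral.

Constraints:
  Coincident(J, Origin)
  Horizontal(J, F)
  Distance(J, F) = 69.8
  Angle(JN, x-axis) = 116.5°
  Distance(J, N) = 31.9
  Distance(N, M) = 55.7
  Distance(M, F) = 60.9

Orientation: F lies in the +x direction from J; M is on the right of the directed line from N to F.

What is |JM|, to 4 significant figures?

23.85

Checks: |NM| = 55.70 ✓; |MF| = 60.90 ✓.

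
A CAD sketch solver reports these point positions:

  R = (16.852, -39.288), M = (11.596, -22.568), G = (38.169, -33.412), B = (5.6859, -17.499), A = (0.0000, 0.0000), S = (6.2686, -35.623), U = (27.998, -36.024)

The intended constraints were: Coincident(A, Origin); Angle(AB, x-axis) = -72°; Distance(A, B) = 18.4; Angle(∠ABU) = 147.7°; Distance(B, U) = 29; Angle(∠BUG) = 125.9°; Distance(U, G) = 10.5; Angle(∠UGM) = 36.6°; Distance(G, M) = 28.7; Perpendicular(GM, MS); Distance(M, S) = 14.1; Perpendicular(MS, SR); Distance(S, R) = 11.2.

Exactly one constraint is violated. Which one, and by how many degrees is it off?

Perpendicular(MS, SR) — off by 3.10°.

A = (0.00, 0.00) ✓; AB at -72.00° ✓; |AB| = 18.40 ✓; ∠ABU = 147.7° ✓; |BU| = 29.00 ✓; ∠BUG = 125.9° ✓; |UG| = 10.50 ✓; ∠UGM = 36.60° ✓; |GM| = 28.70 ✓; ∠(GM, MS) = 90.00° ✓; |MS| = 14.10 ✓; ∠(MS, SR) = 93.10° ✗; |SR| = 11.20 ✓.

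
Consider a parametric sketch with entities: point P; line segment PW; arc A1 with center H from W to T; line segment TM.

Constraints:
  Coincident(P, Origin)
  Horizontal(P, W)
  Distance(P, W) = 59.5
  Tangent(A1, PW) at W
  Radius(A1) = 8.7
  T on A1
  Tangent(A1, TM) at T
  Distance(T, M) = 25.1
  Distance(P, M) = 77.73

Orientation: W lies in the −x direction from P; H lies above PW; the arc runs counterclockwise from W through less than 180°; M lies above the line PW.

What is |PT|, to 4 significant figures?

55.16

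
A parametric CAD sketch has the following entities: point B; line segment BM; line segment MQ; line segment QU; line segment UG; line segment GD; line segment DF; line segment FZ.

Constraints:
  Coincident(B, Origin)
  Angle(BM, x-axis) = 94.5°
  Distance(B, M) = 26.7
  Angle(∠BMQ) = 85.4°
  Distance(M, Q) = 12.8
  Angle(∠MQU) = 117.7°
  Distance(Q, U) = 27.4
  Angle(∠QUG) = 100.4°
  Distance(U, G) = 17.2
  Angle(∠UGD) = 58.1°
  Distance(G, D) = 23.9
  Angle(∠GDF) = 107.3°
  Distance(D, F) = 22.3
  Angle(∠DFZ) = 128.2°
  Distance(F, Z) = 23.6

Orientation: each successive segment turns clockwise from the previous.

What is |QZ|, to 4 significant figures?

40.15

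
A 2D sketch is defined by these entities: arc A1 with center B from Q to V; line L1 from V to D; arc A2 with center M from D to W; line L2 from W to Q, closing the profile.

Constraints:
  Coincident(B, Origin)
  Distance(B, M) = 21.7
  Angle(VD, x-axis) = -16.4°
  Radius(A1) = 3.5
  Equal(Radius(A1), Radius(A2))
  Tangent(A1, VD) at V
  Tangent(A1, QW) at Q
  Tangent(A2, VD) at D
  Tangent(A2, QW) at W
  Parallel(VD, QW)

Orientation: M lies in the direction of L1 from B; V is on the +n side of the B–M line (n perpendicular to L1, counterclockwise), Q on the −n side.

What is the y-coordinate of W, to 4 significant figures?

-9.484

Tangency of A1 to both parallel lines with radius 3.5 puts V and Q at B ± 3.5·n: V = (0.9882, 3.358), Q = (-0.9882, -3.358). Equal radii place D and W the same way about M: D = M + 3.5·n = (21.81, -2.769), W = M − 3.5·n = (19.83, -9.484). So W.y = -9.484.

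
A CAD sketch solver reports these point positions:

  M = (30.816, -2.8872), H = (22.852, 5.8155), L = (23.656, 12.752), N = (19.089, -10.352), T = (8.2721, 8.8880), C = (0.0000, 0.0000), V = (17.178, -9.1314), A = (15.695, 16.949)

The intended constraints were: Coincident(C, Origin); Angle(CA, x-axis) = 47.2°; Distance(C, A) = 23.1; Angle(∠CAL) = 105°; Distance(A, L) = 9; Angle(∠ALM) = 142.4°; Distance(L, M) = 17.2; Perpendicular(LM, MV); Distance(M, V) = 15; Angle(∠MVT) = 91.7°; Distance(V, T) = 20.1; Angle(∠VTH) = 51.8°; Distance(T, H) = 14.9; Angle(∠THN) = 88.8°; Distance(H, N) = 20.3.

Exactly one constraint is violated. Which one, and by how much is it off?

Distance(H, N) = 20.3 — off by 3.70.

C = (0.00, 0.00) ✓; CA at 47.20° ✓; |CA| = 23.10 ✓; ∠CAL = 105.0° ✓; |AL| = 9.000 ✓; ∠ALM = 142.4° ✓; |LM| = 17.20 ✓; ∠(LM, MV) = 90.00° ✓; |MV| = 15.00 ✓; ∠MVT = 91.70° ✓; |VT| = 20.10 ✓; ∠VTH = 51.80° ✓; |TH| = 14.90 ✓; ∠THN = 88.80° ✓; |HN| = 16.60 ✗.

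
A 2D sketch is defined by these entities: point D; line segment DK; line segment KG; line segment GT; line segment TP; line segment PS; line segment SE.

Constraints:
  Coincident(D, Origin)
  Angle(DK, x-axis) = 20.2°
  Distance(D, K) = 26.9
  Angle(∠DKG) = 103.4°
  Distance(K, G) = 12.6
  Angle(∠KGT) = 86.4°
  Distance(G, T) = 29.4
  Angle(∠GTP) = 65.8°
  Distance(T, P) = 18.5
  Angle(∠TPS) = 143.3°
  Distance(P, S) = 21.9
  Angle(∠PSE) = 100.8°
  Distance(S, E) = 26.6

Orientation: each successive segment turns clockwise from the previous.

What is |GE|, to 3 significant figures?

16.0

∠TPS = 143.3° gives PS at 59.1° from the x-axis; with |PS| = 21.9, S = (16.1, 21.3). ∠PSE = 100.8° gives SE at -20.1° from the x-axis; with |SE| = 26.6, E = (41.1, 12.1). Then |GE| = |E − G| = 16.0.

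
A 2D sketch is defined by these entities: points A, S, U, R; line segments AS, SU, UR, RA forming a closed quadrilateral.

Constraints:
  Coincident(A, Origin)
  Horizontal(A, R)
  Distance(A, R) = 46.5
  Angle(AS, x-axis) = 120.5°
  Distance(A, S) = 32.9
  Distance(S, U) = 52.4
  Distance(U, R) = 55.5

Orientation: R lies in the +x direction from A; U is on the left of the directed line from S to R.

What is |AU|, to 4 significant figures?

60.60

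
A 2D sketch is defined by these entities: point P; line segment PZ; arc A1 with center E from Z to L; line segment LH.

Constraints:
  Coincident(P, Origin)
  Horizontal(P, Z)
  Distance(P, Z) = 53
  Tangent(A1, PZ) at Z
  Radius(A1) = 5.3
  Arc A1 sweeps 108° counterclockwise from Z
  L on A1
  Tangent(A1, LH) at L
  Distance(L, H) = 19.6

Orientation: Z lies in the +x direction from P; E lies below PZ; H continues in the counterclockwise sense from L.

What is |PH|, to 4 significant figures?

59.77

P is at the origin; P and Z share the same y with |PZ| = 53.0 and Z on the +x side, so Z = (53.00, 0.000). The tangent condition forces EZ to be normal to PZ, so E = Z + (0, -5.3) = (53.00, -5.300). On A1, Z sits at bearing 90° from E; a 108° counterclockwise sweep puts L at bearing 198°, so L = E + 5.3·(cos 198°, sin 198°) = (47.96, -6.938). Tangency of A1 to LH means the radius EL is perpendicular to LH, so LH runs along (−sin 198°, cos 198°); with |LH| = 19.6, H = (54.02, -25.58). Then |PH| = |H − P| = 59.77.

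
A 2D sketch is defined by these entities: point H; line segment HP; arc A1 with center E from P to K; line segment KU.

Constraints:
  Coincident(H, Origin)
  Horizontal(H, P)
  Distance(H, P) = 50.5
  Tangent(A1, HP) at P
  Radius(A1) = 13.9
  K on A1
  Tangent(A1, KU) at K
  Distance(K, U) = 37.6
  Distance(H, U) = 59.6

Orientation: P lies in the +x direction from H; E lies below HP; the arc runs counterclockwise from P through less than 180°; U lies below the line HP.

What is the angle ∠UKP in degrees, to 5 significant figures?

138.03°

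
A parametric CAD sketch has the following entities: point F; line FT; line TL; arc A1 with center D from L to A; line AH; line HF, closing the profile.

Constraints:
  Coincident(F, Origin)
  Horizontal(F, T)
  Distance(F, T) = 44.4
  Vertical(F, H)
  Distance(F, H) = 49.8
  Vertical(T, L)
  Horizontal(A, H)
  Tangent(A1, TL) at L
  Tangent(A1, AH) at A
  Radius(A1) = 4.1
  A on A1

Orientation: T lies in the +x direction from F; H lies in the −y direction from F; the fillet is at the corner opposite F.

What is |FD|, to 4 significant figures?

60.93

F and H share the same x with |FH| = 49.8 and H on the −y side, so H = (0.000, -49.80). The virtual corner opposite F is at (44.40, -49.80). The tangent condition forces DL to be normal to TL and tangency of A1 to AH means the radius DA is perpendicular to AH, with radius 4.1, so the center D sits 4.1 in from both sides at D = (40.30, -45.70). Then |FD| = |D − F| = 60.93.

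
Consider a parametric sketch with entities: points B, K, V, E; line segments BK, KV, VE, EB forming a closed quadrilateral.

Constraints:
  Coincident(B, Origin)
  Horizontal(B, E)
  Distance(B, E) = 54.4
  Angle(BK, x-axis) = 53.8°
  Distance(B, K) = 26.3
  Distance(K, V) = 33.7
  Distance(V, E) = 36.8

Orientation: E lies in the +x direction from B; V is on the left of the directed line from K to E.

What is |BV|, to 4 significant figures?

58.23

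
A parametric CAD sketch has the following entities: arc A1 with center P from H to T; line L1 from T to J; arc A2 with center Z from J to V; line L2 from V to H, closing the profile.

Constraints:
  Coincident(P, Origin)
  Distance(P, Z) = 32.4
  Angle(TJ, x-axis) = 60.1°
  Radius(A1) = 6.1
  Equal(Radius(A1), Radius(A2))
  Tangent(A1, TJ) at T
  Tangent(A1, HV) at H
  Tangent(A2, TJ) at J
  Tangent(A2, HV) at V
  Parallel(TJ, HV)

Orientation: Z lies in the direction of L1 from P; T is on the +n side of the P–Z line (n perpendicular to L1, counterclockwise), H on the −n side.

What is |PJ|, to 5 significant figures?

32.969

The slot axis is L1's direction at 60.1°, so u = (cos 60.1°, sin 60.1°) = (0.49849, 0.86690) and n = (−sin 60.1°, cos 60.1°) = (-0.86690, 0.49849). P is at the origin and Z lies 32.4 along u from P, so Z = 32.4·u = (16.151, 28.087). Tangency of A1 to both parallel lines with radius 6.1 puts T and H at P ± 6.1·n: T = (-5.2881, 3.0408), H = (5.2881, -3.0408). Equal radii place J and V the same way about Z: J = Z + 6.1·n = (10.863, 31.128), V = Z − 6.1·n = (21.439, 25.047). Then |PJ| = |J − P| = 32.969.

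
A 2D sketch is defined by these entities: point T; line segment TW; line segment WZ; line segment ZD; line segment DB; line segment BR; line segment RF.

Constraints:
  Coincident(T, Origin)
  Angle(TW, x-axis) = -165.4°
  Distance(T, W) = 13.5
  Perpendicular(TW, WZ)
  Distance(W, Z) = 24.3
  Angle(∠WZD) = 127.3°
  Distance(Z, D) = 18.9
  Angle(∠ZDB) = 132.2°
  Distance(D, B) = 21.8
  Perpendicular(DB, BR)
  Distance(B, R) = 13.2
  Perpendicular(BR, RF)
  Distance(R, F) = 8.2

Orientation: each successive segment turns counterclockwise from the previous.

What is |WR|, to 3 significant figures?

38.9

∠ZDB = 132.2° gives DB at 25.1° from the x-axis; with |DB| = 21.8, B = (30.2, -25.0). The perpendicularity gives BR at right angles to DB, so BR runs at 115°; with |BR| = 13.2, R = (24.6, -13.0). Then |WR| = |R − W| = 38.9.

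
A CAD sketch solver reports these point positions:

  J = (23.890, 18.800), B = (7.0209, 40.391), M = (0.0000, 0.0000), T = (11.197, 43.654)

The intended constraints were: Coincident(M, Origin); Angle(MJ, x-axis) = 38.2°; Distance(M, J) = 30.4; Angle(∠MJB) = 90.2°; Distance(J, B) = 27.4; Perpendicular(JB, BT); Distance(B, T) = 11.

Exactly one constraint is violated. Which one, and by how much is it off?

Distance(B, T) = 11 — off by 5.70.

M = (0.00, 0.00) ✓; MJ at 38.20° ✓; |MJ| = 30.40 ✓; ∠MJB = 90.20° ✓; |JB| = 27.40 ✓; ∠(JB, BT) = 90.00° ✓; |BT| = 5.300 ✗.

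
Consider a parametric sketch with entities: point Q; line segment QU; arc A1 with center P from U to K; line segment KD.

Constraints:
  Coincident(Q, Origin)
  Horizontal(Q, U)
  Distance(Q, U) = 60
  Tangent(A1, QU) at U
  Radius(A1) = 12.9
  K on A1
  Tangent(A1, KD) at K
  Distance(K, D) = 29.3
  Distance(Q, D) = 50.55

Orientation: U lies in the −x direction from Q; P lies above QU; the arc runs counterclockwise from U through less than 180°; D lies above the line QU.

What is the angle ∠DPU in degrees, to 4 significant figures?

133.2°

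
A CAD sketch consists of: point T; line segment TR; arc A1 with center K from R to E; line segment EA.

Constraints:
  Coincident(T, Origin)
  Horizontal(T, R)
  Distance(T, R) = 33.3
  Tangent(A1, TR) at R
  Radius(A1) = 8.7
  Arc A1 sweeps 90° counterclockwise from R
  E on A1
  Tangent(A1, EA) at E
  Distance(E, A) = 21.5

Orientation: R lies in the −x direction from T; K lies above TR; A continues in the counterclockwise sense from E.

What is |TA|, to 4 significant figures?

38.95

On A1, R sits at bearing -90° from K; a 90° counterclockwise sweep puts E at bearing 0°, so E = K + 8.7·(cos 0°, sin 0°) = (-24.60, 8.700). Since A1 is tangent to EA there, KE ⟂ EA, so EA runs along (−sin 0°, cos 0°); with |EA| = 21.5, A = (-24.60, 30.20). Then |TA| = |A − T| = 38.95.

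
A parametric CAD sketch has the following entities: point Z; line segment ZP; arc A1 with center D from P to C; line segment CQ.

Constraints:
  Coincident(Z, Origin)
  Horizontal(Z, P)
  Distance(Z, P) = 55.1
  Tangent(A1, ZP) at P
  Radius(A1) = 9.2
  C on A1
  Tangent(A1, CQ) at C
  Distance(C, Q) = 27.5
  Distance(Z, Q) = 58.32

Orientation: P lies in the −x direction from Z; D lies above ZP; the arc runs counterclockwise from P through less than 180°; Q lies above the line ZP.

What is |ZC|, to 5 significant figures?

46.785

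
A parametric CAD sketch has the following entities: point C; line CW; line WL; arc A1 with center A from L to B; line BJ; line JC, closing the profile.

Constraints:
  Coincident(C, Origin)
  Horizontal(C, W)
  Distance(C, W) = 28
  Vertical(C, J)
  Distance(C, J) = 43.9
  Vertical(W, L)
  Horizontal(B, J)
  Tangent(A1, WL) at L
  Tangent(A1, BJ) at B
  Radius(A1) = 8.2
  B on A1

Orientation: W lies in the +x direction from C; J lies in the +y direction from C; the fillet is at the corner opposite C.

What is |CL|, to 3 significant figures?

45.4

C is at the origin; C and W share the same y with |CW| = 28.0 and W on the +x side, so W = (28.0, 0.00). CJ is vertical with |CJ| = 43.9 and J on the +y side, so J = (0.00, 43.9). The virtual corner opposite C is at (28.0, 43.9). Tangency of A1 to WL means the radius AL is perpendicular to WL and the tangent condition forces AB to be normal to BJ, with radius 8.2, so the center A sits 8.2 in from both sides at A = (19.8, 35.7). That places the tangent points at L = (28.0, 35.7) on WL and B = (19.8, 43.9) on BJ. Then |CL| = |L − C| = 45.4.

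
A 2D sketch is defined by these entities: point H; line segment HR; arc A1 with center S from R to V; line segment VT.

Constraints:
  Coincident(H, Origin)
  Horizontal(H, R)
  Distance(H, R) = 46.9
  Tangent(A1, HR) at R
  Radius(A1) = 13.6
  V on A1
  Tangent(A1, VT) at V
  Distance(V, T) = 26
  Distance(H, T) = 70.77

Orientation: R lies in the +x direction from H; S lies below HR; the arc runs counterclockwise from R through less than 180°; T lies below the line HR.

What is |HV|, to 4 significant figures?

44.95

H is at the origin; H and R share the same y with |HR| = 46.9 and R on the +x side, so R = (46.90, 0.000). Tangency of A1 to HR means the radius SR is perpendicular to HR, so S = R + (0, -13.6) = (46.90, -13.60). Since SV ⟂ VT (tangency), |ST| = √(13.6² + 26.0²) = 29.34 regardless of where V sits on A1. So T lies on both circle(H, 70.77) and circle(S, 29.34); the below-HR intersection is T = (57.79, -40.85). V is the foot of the tangent from T: V = (38.05, -23.93).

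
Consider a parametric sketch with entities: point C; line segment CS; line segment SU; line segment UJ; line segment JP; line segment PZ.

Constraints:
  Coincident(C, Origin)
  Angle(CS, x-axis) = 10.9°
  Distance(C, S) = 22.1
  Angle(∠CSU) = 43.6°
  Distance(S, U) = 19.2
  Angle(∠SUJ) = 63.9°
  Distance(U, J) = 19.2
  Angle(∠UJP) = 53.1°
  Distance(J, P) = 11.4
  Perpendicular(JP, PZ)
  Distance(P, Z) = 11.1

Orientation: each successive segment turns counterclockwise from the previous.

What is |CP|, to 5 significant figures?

13.238

C is at the origin; CS runs at 10.9° with length 22.1, so S = (21.701, 4.1790). ∠CSU = 43.6° gives SU at 147.30° from the x-axis; with |SU| = 19.2, U = (5.5443, 14.552). ∠SUJ = 63.9° gives UJ at -96.600° from the x-axis; with |UJ| = 19.2, J = (3.3375, -4.5211). ∠UJP = 53.1° gives JP at 30.300° from the x-axis; with |JP| = 11.4, P = (13.180, 1.2305). Then |CP| = |P − C| = 13.238.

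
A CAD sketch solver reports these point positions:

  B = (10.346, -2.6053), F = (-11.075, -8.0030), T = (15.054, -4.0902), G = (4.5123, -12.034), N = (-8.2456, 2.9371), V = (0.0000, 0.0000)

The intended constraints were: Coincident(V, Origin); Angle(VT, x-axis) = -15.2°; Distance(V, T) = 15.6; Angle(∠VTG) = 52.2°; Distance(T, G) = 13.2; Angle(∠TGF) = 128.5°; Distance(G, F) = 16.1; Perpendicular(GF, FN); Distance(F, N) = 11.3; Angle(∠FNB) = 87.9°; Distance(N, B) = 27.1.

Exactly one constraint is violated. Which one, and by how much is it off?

Distance(N, B) = 27.1 — off by 7.70.

V = (0.00, 0.00) ✓; VT at -15.20° ✓; |VT| = 15.60 ✓; ∠VTG = 52.20° ✓; |TG| = 13.20 ✓; ∠TGF = 128.5° ✓; |GF| = 16.10 ✓; ∠(GF, FN) = 90.00° ✓; |FN| = 11.30 ✓; ∠FNB = 87.90° ✓; |NB| = 19.40 ✗.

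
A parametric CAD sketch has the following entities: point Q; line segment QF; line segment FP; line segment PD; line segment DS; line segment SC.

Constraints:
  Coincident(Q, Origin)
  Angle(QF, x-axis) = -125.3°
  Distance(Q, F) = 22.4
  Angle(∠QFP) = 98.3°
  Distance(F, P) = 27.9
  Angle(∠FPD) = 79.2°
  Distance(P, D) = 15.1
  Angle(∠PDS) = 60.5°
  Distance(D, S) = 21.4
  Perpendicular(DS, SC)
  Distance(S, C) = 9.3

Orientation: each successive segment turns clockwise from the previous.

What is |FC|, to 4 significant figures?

15.98

∠PDS = 60.5° gives DS at -67.30° from the x-axis; with |DS| = 21.4, S = (-20.29, -13.43). The perpendicularity gives SC at right angles to DS, so SC runs at -157.3°; with |SC| = 9.3, C = (-28.87, -17.02). Then |FC| = |C − F| = 15.98.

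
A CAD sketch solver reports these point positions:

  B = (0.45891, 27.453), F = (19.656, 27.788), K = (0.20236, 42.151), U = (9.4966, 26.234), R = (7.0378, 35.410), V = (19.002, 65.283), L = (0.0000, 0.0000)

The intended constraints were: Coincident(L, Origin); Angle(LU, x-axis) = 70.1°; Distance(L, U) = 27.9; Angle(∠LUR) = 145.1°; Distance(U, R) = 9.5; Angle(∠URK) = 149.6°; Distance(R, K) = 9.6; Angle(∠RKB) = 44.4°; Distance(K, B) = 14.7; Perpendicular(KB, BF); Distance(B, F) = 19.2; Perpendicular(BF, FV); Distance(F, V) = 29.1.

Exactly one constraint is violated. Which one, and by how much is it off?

Distance(F, V) = 29.1 — off by 8.40.

L = (0.00, 0.00) ✓; LU at 70.10° ✓; |LU| = 27.90 ✓; ∠LUR = 145.1° ✓; |UR| = 9.500 ✓; ∠URK = 149.6° ✓; |RK| = 9.600 ✓; ∠RKB = 44.40° ✓; |KB| = 14.70 ✓; ∠(KB, BF) = 90.00° ✓; |BF| = 19.20 ✓; ∠(BF, FV) = 90.00° ✓; |FV| = 37.50 ✗.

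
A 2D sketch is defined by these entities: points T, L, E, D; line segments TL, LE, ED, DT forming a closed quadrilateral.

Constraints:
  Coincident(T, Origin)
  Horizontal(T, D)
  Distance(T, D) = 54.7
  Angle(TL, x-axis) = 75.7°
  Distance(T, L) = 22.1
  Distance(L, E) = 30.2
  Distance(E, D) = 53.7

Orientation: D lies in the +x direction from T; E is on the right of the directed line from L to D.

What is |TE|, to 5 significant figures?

8.7125

T is at the origin; TD is horizontal with |TD| = 54.7 and D in +x, so D = (54.7, 0). TL runs at 75.7° with |TL| = 22.1, so L = (5.4587, 21.415). E is determined by |LE| = 30.2 and |ED| = 53.7 together: it lies at the intersection of circle(L, 30.2) and circle(D, 53.7). With |LD| = 53.697, the foot of the radical line on LD is 8.4891 from L and the perpendicular offset is √(30.2² − 8.4891²) = 28.982. Taking the right-of-LD solution: E = (1.6847, -8.5480).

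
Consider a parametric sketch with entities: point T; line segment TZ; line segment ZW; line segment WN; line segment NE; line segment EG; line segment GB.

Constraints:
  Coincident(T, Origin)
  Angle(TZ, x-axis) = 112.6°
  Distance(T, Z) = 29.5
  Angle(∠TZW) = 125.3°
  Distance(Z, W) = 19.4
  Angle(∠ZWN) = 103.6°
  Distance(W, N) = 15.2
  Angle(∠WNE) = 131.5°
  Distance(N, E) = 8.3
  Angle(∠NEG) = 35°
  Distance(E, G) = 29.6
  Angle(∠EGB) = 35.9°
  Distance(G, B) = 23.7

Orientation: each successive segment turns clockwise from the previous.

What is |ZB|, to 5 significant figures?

33.987

T is at the origin; TZ runs at 112.6° with length 29.5, so Z = (-11.337, 27.235). ∠TZW = 125.3° gives ZW at 57.900° from the x-axis; with |ZW| = 19.4, W = (-1.0276, 43.669). ∠ZWN = 103.6° gives WN at -18.500° from the x-axis; with |WN| = 15.2, N = (13.387, 38.846). ∠WNE = 131.5° gives NE at -67.000° from the x-axis; with |NE| = 8.3, E = (16.630, 31.206). ∠NEG = 35.0° gives EG at 148.00° from the x-axis; with |EG| = 29.6, G = (-8.4722, 46.891). ∠EGB = 35.9° gives GB at 3.9000° from the x-axis; with |GB| = 23.7, B = (15.173, 48.503). Then |ZB| = |B − Z| = 33.987.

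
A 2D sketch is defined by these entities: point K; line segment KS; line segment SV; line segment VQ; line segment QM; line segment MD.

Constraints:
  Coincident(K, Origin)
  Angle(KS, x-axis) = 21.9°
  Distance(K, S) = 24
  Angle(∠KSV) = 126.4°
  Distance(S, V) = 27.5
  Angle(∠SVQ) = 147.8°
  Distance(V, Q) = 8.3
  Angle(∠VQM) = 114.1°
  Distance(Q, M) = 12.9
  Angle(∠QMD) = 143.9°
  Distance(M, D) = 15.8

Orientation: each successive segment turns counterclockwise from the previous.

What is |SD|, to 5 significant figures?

35.832

K is at the origin; KS runs at 21.9° with length 24.0, so S = (22.268, 8.9517). ∠KSV = 126.4° gives SV at 75.500° from the x-axis; with |SV| = 27.5, V = (29.154, 35.576). ∠SVQ = 147.8° gives VQ at 107.70° from the x-axis; with |VQ| = 8.3, Q = (26.630, 43.483). ∠VQM = 114.1° gives QM at 173.60° from the x-axis; with |QM| = 12.9, M = (13.810, 44.921). ∠QMD = 143.9° gives MD at -150.30° from the x-axis; with |MD| = 15.8, D = (0.086062, 37.093). Then |SD| = |D − S| = 35.832.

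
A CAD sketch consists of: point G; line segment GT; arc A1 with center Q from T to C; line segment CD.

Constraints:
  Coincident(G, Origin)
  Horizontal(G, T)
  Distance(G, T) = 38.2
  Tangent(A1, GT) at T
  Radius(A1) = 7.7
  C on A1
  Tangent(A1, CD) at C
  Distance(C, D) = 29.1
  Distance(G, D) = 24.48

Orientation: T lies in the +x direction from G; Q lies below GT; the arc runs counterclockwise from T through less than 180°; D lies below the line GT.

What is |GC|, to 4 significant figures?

33.07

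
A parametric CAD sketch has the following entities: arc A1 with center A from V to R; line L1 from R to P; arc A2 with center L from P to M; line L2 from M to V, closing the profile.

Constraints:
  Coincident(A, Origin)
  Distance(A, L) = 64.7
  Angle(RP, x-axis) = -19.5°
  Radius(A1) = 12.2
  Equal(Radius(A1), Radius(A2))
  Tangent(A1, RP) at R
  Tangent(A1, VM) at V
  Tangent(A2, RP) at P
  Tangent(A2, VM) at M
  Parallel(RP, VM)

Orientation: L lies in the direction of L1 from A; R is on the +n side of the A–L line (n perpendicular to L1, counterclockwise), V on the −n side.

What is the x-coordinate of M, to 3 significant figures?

56.9

The slot axis is L1's direction at -19.5°, so u = (cos -19.5°, sin -19.5°) = (0.943, -0.334) and n = (−sin -19.5°, cos -19.5°) = (0.334, 0.943). A is at the origin and L lies 64.7 along u from A, so L = 64.7·u = (61.0, -21.6). Tangency of A1 to both parallel lines with radius 12.2 puts R and V at A ± 12.2·n: R = (4.07, 11.5), V = (-4.07, -11.5). Equal radii place P and M the same way about L: P = L + 12.2·n = (65.1, -10.1), M = L − 12.2·n = (56.9, -33.1). So M.x = 56.9.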